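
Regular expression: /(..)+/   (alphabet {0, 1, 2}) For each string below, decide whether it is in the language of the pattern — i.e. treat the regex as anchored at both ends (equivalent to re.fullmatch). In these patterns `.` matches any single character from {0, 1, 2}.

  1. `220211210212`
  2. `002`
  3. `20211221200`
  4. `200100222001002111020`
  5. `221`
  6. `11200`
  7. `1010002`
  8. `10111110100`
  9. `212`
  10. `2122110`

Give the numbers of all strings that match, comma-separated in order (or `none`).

1

1 → match
2 → no match
3 → no match
4 → no match
5 → no match
6 → no match
7 → no match
8 → no match
9 → no match
10 → no match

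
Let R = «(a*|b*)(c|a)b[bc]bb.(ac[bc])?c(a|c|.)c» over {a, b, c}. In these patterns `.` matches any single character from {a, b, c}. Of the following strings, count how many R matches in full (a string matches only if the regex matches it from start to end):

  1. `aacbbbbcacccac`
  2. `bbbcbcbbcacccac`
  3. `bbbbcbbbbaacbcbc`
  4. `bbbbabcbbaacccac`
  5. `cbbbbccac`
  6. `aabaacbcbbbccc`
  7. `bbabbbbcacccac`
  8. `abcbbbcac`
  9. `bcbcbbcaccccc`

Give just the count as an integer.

8

1 → match
2 → match
3 → match
4 → match
5. `cbbbbccac` → match
6 → no match
7 → match
8. `abcbbbcac` → match
9 → match
Total matched: 8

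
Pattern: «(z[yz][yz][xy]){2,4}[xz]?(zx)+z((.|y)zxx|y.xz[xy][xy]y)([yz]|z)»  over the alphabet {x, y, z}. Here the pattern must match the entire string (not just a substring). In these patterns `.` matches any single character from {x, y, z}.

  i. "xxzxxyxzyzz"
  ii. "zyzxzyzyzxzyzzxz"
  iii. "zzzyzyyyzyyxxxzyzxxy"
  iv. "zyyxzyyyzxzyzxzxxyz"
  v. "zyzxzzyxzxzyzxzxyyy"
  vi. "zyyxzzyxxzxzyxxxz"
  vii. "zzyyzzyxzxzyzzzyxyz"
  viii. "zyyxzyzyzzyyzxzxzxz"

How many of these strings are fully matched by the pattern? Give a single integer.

i → no match — must start with "z"
ii → no match
iii → no match
iv → match
v → match
vi → no match
vii → no match
viii → no match
Total matched: 2

2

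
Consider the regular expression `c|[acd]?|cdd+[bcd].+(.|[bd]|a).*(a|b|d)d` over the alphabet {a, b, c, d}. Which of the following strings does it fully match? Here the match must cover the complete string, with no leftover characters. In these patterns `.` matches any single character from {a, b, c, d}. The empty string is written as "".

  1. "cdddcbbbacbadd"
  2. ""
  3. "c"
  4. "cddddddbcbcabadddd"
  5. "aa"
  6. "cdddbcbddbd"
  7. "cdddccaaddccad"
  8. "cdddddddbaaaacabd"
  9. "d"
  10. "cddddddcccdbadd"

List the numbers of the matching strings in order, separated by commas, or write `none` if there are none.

1, 2, 3, 4, 6, 7, 8, 9, 10

1 → match
2 → match
3 → match
4 → match
5 → no match
6 → match
7 → match
8 → match
9 → match
10 → match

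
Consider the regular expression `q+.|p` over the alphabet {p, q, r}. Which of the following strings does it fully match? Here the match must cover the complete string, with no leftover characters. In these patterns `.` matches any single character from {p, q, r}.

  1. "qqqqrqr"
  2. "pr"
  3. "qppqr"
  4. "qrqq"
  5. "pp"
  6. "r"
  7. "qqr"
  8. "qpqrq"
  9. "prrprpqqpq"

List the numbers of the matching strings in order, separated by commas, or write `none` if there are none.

7

1 → no match
2 → no match
3 → no match
4 → no match
5 → no match
6 → no match
7 → match
8 → no match
9 → no match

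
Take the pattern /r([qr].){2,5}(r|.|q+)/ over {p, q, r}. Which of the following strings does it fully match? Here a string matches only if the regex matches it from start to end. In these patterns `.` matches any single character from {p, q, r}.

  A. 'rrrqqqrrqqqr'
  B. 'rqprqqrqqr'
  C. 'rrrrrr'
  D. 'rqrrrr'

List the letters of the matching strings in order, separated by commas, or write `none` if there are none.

A, B, C, D

A. 'rrrqqqrrqqqr' → match
B. 'rqprqqrqqr' → match
C. 'rrrrrr' → match
D. 'rqrrrr' → match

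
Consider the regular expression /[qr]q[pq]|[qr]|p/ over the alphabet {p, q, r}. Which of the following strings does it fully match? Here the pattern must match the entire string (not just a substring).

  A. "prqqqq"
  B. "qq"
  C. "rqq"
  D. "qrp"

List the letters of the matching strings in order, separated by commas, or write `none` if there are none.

C

A → no match
B → no match
C → match
D → no match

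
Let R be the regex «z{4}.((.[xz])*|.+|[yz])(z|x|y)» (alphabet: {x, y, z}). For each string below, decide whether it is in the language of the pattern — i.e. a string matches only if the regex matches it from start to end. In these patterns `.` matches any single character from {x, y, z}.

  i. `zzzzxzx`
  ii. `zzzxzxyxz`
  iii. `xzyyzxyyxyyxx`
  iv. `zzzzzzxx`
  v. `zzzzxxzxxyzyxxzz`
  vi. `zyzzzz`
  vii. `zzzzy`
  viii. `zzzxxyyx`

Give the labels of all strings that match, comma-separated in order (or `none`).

i, iv, v

i → match
ii → no match
iii → no match — must start with `z`
iv → match
v → match
vi → no match
vii → no match
viii → no match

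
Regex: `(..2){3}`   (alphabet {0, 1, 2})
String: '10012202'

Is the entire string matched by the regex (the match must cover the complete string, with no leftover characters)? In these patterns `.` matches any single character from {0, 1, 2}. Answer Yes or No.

No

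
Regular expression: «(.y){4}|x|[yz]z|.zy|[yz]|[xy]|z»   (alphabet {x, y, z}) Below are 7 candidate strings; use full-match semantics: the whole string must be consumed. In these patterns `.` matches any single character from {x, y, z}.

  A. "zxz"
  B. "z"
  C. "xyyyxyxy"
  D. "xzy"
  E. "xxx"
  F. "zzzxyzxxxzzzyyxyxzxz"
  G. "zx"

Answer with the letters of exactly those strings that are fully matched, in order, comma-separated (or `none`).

B, C, D

A. "zxz" → no match
B. "z" → match
C. "xyyyxyxy" → match
D. "xzy" → match
E. "xxx" → no match
F → no match
G. "zx" → no match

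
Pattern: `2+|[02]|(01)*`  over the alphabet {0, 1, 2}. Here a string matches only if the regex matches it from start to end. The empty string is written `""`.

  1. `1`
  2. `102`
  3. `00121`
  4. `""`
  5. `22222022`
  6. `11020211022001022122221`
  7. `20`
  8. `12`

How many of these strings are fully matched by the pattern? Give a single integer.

1

1 → no match
2 → no match
3 → no match
4 → match
5 → no match
6 → no match
7 → no match
8 → no match
Total matched: 1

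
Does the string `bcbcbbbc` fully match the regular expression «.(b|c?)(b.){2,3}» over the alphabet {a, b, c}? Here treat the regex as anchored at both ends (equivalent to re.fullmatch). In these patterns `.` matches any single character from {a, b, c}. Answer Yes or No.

Yes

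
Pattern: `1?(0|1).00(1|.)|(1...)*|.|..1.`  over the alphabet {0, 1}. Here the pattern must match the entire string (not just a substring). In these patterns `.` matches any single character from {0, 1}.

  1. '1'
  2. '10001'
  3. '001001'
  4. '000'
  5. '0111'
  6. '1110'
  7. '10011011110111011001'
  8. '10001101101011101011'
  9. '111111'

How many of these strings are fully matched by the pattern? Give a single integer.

1 → match
2 → match
3 → no match
4 → no match
5 → match
6 → match
7 → match
8 → match
9 → no match
Total matched: 6

6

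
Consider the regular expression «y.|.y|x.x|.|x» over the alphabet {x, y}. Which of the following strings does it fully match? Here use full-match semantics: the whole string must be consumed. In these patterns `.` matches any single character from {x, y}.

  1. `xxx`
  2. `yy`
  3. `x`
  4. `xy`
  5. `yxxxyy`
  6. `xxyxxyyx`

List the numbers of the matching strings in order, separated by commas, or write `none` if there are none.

1 → match
2 → match
3 → match
4 → match
5 → no match
6 → no match

1, 2, 3, 4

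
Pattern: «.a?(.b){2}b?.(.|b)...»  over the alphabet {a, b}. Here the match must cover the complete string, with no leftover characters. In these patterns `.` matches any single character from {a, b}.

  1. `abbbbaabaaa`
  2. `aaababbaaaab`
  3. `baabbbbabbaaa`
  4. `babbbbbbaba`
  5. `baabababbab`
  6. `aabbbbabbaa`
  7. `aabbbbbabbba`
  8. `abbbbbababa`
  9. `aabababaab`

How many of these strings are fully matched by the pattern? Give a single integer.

7

1 → no match
2 → match
3 → no match
4 → match
5 → match
6 → match
7 → match
8 → match
9 → match
Total matched: 7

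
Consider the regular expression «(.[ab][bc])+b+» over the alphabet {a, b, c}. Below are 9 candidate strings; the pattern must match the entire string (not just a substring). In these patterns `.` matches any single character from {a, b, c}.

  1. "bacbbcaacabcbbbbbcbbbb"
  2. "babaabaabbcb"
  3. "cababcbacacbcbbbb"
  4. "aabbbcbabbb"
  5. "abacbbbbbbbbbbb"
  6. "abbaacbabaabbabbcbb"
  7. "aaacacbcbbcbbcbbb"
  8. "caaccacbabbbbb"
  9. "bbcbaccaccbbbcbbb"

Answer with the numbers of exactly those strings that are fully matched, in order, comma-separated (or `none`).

1 → match
2 → no match
3 → no match
4 → match
5 → no match
6 → no match
7 → no match
8 → no match
9 → no match

1, 4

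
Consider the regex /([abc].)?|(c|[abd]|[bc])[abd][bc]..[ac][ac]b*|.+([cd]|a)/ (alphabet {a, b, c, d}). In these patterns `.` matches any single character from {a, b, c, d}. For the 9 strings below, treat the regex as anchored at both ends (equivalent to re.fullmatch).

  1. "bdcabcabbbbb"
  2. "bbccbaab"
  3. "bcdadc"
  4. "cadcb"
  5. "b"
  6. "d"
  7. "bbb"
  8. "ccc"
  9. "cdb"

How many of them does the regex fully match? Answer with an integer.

1 → match
2 → match
3 → match
4 → no match
5 → no match
6 → no match
7 → no match
8 → match
9 → no match
Total matched: 4

4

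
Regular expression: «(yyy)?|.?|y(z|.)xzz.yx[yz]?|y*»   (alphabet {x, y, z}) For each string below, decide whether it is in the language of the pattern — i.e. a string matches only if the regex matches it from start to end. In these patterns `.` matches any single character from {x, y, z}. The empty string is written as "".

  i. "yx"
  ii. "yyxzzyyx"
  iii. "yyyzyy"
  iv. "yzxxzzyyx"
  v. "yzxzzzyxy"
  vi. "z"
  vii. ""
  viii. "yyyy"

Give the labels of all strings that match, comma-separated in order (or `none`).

ii, v, vi, vii, viii

i → no match
ii → match
iii → no match
iv → no match
v → match
vi → match
vii → match
viii → match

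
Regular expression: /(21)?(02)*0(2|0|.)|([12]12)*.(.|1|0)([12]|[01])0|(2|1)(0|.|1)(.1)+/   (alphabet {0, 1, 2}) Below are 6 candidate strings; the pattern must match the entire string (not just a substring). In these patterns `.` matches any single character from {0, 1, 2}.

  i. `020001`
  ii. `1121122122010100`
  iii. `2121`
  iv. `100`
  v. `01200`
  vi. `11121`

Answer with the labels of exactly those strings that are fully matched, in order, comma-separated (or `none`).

i → no match
ii → no match
iii → match
iv → no match
v → no match
vi → no match

iii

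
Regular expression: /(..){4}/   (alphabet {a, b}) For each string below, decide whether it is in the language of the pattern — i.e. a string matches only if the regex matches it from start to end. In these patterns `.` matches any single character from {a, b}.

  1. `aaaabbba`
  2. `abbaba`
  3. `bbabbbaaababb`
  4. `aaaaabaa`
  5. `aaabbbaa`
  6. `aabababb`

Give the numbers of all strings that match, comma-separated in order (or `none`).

1 → match
2 → no match
3 → no match
4 → match
5 → match
6 → match

1, 4, 5, 6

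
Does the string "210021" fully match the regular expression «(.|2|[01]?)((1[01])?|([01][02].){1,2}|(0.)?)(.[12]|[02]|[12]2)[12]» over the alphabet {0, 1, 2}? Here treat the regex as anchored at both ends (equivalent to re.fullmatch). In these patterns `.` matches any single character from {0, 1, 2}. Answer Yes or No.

Yes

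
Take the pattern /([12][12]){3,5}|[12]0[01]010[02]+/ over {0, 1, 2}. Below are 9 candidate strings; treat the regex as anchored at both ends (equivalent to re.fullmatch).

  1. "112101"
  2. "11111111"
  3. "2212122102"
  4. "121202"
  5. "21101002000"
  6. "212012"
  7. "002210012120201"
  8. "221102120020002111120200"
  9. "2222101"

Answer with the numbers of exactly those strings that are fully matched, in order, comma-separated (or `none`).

1 → no match
2 → match
3 → no match
4 → no match
5 → no match
6 → no match
7 → no match
8 → no match
9 → no match

2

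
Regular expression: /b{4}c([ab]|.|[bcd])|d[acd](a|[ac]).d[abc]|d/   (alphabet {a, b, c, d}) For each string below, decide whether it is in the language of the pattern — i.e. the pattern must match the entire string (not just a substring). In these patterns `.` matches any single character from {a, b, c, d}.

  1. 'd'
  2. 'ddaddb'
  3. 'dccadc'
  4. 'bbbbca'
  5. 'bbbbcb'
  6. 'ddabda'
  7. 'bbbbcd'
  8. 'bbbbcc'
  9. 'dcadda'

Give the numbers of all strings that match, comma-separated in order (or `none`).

1, 2, 3, 4, 5, 6, 7, 8, 9

1 → match
2 → match
3 → match
4 → match
5 → match
6 → match
7 → match
8 → match
9 → match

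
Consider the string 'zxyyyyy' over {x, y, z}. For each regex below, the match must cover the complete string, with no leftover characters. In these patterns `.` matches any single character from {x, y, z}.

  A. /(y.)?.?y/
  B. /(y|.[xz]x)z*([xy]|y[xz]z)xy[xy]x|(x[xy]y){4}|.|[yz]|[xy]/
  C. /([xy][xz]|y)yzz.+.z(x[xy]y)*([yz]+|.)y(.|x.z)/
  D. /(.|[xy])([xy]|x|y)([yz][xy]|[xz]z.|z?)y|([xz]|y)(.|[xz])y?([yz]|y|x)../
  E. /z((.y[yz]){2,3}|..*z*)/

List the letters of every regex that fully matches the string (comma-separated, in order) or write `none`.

E

A → no match
B → no match
C → no match
D → no match
E → match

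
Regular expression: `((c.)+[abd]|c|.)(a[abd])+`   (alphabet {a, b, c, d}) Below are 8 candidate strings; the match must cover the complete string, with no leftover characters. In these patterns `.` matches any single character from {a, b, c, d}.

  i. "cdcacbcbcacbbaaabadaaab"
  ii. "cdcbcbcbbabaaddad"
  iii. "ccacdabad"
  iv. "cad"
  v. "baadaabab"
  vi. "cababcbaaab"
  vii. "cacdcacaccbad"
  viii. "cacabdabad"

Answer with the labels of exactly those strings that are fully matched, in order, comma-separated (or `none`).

i, iv, vii

i → match
ii → no match
iii → no match
iv → match
v → no match
vi → no match
vii → match
viii → no match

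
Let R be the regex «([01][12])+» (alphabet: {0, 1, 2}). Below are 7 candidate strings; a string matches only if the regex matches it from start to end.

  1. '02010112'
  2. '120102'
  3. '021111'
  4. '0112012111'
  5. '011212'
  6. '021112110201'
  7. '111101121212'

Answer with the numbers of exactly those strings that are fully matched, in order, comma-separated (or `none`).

1, 2, 3, 5, 6, 7

1. '02010112' → match
2. '120102' → match
3. '021111' → match
4. '0112012111' → no match
5. '011212' → match
6. '021112110201' → match
7. '111101121212' → match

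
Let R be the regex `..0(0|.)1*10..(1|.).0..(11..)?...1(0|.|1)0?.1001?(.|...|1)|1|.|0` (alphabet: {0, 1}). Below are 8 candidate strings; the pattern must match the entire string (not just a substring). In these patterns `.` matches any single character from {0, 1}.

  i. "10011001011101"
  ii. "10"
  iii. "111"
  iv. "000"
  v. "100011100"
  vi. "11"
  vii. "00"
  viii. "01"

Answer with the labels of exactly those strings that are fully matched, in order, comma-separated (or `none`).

i → no match
ii → no match
iii → no match
iv → no match
v → no match
vi → no match
vii → no match
viii → no match

none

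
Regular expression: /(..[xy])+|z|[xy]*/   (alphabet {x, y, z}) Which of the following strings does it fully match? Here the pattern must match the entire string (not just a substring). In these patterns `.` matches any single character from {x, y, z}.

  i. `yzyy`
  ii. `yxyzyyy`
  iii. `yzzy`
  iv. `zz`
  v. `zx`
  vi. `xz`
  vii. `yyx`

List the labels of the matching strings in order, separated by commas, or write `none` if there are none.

vii

i → no match
ii → no match
iii → no match
iv → no match
v → no match
vi → no match
vii → match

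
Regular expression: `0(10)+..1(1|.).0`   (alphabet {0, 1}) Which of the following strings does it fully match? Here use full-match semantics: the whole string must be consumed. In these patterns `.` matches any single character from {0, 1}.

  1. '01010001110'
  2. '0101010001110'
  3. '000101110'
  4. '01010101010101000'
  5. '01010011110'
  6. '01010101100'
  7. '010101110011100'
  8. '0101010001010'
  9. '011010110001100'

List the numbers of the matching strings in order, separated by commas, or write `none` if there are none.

1. '01010001110' → match
2 → match
3. '000101110' → no match — must start with '010'
4 → match
5. '01010011110' → match
6. '01010101100' → match
7 → no match
8 → match
9 → no match — must start with '010'

1, 2, 4, 5, 6, 8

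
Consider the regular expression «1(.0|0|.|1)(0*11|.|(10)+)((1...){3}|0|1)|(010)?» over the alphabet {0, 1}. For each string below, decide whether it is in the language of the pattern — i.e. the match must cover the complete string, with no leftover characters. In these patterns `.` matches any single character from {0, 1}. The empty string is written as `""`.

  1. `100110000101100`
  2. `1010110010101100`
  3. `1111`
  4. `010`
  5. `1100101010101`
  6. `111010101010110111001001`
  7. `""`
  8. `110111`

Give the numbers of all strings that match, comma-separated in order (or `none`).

2, 3, 4, 6, 7, 8

1 → no match
2 → match
3 → match
4 → match
5 → no match
6 → match
7 → match
8 → match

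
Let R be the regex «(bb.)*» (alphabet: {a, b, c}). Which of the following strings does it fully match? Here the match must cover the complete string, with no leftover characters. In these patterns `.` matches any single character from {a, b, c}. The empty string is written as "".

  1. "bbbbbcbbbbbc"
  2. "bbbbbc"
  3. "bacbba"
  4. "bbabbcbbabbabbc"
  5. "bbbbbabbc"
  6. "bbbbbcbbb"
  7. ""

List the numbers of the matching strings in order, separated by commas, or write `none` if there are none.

1 → match
2 → match
3 → no match
4 → match
5 → match
6 → match
7 → match

1, 2, 4, 5, 6, 7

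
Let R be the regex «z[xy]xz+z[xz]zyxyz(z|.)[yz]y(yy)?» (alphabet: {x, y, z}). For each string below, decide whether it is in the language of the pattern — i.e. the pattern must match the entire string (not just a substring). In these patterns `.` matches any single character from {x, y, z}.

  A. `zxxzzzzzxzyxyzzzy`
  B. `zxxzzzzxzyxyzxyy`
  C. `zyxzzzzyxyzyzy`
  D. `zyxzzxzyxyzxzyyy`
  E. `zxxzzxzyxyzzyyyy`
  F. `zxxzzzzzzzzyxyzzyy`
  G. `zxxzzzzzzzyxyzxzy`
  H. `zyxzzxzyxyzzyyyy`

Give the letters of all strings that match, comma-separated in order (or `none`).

A, B, C, D, E, F, G, H

A → match
B → match
C → match
D → match
E → match
F → match
G → match
H → match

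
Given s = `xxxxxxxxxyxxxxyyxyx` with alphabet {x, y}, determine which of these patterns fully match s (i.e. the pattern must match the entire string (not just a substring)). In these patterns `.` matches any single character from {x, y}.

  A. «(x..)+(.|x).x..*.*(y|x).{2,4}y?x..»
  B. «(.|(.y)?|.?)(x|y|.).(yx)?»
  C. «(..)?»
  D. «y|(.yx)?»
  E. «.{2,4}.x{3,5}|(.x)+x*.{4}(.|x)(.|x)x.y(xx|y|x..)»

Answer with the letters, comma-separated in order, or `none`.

A → match
B → no match
C → no match
D → no match
E → match

A, E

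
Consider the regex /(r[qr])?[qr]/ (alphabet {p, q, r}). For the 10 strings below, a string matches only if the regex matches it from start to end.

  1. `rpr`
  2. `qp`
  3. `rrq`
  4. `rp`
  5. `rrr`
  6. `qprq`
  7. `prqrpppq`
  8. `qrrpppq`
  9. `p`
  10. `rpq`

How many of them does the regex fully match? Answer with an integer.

2

1. `rpr` → no match
2. `qp` → no match
3. `rrq` → match
4. `rp` → no match
5. `rrr` → match
6. `qprq` → no match
7. `prqrpppq` → no match
8. `qrrpppq` → no match
9. `p` → no match
10. `rpq` → no match
Total matched: 2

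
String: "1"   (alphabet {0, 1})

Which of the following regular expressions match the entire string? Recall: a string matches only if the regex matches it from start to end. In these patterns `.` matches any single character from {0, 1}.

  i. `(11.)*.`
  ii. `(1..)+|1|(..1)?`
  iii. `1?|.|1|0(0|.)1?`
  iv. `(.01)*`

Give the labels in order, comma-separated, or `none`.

i → match
ii → match
iii → match
iv → no match

i, ii, iii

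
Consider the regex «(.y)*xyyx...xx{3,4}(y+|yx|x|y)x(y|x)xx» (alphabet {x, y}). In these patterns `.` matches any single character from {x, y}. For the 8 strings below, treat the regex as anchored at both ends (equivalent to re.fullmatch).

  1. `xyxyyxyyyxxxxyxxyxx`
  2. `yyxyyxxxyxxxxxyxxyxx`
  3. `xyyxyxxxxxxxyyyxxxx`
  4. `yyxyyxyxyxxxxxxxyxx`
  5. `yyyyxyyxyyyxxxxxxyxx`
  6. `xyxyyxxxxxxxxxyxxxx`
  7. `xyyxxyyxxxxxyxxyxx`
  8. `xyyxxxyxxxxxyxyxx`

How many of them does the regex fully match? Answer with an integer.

8

1 → match
2 → match
3 → match
4 → match
5 → match
6 → match
7 → match
8 → match
Total matched: 8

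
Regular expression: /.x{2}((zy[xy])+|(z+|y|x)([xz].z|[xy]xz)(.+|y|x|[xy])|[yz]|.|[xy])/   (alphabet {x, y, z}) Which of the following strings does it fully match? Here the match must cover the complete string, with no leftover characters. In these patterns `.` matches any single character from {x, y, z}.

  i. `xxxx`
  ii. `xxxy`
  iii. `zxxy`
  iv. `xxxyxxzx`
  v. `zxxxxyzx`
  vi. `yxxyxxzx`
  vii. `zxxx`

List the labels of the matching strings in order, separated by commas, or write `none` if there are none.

i → match
ii → match
iii → match
iv → match
v → match
vi → match
vii → match

i, ii, iii, iv, v, vi, vii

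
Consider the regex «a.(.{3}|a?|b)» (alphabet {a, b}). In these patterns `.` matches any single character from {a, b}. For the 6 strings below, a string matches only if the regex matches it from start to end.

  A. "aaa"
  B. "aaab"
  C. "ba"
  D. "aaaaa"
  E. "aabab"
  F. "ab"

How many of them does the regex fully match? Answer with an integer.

A. "aaa" → match
B. "aaab" → no match
C. "ba" → no match — must start with "a"
D. "aaaaa" → match
E. "aabab" → match
F. "ab" → match
Total matched: 4

4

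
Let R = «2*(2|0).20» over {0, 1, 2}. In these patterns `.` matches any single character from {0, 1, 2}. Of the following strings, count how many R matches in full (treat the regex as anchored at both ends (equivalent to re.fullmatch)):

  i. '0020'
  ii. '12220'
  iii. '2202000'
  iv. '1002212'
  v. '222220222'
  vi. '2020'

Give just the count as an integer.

2

i → match
ii → no match
iii → no match — must end with '20'
iv → no match — must end with '20'
v → no match — must end with '20'
vi → match
Total matched: 2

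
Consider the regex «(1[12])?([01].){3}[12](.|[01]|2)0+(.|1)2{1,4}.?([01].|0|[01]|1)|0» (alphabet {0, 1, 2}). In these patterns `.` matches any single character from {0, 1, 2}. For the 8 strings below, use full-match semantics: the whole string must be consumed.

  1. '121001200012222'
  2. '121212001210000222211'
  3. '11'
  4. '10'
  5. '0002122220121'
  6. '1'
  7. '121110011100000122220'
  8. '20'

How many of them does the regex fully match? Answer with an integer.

1

1 → no match
2 → no match
3 → no match
4 → no match
5 → no match
6 → no match
7 → match
8 → no match
Total matched: 1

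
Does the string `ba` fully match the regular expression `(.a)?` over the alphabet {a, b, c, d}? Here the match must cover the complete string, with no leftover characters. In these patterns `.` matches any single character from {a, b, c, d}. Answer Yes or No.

Yes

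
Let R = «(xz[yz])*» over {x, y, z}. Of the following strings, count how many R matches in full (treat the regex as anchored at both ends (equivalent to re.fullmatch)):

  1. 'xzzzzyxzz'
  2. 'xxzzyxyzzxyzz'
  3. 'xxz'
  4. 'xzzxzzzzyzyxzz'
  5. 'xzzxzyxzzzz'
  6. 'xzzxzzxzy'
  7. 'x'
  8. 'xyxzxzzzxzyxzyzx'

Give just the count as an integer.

1

1. 'xzzzzyxzz' → no match
2 → no match
3. 'xxz' → no match
4 → no match
5. 'xzzxzyxzzzz' → no match
6. 'xzzxzzxzy' → match
7. 'x' → no match
8 → no match
Total matched: 1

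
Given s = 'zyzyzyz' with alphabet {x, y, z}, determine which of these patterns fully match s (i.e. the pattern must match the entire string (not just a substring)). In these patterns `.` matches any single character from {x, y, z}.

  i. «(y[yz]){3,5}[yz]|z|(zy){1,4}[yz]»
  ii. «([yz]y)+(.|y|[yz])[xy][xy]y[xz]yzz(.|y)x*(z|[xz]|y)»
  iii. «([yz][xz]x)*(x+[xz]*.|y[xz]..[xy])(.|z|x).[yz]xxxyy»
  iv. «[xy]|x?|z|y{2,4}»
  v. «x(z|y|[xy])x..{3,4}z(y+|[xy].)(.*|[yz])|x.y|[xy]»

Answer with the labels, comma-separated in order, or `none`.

i → match
ii → no match
iii → no match — must end with 'xxxyy'
iv → no match
v → no match

i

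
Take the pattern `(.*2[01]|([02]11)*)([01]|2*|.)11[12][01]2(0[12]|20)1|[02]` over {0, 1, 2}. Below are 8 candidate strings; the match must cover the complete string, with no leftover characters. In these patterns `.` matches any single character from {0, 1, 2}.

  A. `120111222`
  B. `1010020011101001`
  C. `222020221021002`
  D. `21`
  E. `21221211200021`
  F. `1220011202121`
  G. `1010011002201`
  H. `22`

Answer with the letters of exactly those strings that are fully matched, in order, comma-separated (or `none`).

none

A. `120111222` → no match
B → no match
C → no match
D. `21` → no match
E → no match
F → no match
G → no match
H. `22` → no match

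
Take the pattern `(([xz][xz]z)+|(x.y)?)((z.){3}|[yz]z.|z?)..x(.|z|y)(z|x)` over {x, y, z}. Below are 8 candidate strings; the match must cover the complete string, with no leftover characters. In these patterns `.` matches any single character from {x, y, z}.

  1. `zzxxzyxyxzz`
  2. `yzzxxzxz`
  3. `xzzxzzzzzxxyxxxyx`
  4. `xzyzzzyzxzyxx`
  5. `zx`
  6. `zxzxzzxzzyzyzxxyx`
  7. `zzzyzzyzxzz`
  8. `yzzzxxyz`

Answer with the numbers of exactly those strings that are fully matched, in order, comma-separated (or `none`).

1 → no match
2 → no match
3 → no match
4 → no match
5 → no match
6 → match
7 → match
8 → match

6, 7, 8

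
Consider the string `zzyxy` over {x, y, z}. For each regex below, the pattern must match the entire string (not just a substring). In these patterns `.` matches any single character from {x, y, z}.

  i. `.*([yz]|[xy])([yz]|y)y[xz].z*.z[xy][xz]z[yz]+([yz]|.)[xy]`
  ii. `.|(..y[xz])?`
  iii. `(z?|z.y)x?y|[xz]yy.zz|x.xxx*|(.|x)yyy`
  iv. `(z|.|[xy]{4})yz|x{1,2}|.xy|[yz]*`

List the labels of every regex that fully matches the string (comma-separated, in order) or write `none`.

i → no match
ii → no match
iii → match
iv → no match

iii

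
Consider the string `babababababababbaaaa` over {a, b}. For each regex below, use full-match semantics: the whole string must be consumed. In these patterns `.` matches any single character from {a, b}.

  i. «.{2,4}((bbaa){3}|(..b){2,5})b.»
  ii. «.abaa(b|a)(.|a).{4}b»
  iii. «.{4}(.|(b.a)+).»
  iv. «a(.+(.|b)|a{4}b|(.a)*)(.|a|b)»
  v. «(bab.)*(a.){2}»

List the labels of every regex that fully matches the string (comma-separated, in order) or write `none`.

i → no match
ii → no match — must end with `b`
iii → no match
iv → no match — must start with `a`
v → match

v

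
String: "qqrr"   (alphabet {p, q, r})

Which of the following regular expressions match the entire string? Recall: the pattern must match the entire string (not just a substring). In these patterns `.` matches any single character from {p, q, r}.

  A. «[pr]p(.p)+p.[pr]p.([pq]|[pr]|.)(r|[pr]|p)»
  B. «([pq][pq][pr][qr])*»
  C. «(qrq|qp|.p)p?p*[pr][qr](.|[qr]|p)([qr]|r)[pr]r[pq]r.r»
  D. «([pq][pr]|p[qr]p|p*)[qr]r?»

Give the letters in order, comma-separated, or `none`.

A → no match
B → match
C → no match
D → no match

B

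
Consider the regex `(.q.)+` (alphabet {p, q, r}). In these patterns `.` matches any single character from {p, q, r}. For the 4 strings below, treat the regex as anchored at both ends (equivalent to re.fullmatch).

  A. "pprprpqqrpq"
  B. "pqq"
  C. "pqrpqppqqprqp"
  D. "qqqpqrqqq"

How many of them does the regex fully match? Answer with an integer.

2

A. "pprprpqqrpq" → no match
B. "pqq" → match
C → no match
D. "qqqpqrqqq" → match
Total matched: 2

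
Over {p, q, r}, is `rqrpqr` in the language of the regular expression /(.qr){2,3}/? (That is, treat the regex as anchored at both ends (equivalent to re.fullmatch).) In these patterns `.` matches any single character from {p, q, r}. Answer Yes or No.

Yes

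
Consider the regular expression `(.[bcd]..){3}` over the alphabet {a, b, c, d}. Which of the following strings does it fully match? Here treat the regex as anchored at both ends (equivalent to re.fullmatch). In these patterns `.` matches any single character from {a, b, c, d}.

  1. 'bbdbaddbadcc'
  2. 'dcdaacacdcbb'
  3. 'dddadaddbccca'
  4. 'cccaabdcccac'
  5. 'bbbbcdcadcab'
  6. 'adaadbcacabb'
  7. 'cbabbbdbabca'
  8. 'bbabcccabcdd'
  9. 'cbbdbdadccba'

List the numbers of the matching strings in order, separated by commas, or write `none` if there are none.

1 → match
2 → match
3 → no match
4 → match
5 → match
6 → no match
7 → match
8 → match
9 → match

1, 2, 4, 5, 7, 8, 9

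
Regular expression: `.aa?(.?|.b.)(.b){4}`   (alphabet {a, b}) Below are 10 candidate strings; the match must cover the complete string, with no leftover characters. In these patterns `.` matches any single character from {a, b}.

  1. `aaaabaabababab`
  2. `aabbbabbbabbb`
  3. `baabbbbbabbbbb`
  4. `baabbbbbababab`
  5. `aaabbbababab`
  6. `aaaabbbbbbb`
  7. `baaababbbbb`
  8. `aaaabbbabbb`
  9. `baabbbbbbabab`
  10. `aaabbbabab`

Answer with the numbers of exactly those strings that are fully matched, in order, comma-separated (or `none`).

1, 2, 3, 4, 5, 6, 7, 8, 9, 10

1 → match
2 → match
3 → match
4 → match
5. `aaabbbababab` → match
6. `aaaabbbbbbb` → match
7. `baaababbbbb` → match
8. `aaaabbbabbb` → match
9 → match
10. `aaabbbabab` → match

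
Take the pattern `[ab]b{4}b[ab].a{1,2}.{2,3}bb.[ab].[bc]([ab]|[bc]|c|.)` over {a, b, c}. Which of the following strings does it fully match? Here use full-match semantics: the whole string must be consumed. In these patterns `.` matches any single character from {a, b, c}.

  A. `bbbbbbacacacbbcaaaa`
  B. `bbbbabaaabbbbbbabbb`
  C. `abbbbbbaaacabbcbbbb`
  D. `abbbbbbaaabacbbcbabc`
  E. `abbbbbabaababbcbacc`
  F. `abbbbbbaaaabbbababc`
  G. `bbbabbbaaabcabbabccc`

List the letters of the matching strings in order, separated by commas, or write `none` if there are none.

A → no match
B → no match
C → match
D → match
E → match
F → match
G → no match

C, D, E, F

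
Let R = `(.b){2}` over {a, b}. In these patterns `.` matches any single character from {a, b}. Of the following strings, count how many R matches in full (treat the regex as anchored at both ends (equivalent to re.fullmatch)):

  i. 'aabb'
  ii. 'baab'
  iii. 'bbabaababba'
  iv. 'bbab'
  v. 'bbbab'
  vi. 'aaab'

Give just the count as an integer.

1

i → no match
ii → no match
iii → no match — must end with 'b'
iv → match
v → no match
vi → no match
Total matched: 1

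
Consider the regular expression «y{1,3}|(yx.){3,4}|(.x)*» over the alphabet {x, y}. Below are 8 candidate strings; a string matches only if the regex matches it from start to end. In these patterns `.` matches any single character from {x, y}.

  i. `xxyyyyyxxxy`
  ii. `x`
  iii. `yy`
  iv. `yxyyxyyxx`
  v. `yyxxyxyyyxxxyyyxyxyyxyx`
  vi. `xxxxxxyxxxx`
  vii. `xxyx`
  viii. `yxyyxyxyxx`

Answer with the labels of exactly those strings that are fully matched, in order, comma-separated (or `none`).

i → no match
ii → no match
iii → match
iv → match
v → no match
vi → no match
vii → match
viii → no match

iii, iv, vii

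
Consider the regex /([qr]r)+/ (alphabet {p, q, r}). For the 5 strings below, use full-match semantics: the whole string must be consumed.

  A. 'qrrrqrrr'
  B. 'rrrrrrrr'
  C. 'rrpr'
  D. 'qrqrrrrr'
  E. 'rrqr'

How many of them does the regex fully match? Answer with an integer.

A. 'qrrrqrrr' → match
B. 'rrrrrrrr' → match
C. 'rrpr' → no match
D. 'qrqrrrrr' → match
E. 'rrqr' → match
Total matched: 4

4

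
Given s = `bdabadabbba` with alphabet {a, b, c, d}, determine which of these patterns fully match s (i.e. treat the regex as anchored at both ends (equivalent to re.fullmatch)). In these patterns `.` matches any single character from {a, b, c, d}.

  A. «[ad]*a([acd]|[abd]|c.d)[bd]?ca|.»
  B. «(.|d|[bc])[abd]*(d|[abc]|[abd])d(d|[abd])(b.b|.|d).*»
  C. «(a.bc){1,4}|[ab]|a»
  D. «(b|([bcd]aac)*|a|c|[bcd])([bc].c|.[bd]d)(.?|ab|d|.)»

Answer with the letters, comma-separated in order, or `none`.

A → no match
B → match
C → no match
D → no match

B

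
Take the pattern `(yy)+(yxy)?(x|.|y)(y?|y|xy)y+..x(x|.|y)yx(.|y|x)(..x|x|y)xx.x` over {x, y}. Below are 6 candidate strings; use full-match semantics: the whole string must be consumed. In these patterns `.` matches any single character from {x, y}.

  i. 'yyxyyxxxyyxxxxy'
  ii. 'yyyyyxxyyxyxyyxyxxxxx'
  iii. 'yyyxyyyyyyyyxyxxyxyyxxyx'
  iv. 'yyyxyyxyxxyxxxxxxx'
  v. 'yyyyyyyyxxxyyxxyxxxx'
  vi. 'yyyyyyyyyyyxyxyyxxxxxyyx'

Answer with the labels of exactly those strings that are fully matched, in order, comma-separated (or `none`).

i → no match — must end with 'x'
ii → no match
iii → match
iv → match
v → match
vi → no match

iii, iv, v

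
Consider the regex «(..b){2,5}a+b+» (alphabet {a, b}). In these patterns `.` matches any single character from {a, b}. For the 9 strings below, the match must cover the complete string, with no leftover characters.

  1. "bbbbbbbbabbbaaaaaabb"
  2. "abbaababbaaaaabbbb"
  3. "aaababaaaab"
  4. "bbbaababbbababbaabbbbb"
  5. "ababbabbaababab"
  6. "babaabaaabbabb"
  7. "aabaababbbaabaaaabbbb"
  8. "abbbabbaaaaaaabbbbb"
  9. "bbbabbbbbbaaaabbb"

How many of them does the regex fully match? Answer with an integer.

2

1 → no match
2 → match
3 → no match
4 → match
5 → no match
6 → no match
7 → no match
8 → no match
9 → no match
Total matched: 2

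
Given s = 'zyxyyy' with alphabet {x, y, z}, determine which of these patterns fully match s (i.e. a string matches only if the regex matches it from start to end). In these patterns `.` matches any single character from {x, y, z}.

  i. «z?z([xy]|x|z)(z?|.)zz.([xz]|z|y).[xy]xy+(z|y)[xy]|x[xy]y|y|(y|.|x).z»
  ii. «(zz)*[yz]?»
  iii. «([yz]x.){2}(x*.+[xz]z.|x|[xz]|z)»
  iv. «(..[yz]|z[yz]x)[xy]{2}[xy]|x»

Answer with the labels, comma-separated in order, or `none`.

iv

i → no match
ii → no match
iii → no match
iv → match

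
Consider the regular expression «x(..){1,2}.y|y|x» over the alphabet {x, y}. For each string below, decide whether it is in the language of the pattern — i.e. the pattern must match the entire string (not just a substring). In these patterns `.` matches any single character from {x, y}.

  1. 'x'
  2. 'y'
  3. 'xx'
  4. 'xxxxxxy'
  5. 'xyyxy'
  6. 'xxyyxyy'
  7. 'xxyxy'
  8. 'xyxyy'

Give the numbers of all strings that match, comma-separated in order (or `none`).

1, 2, 4, 5, 6, 7, 8

1 → match
2 → match
3 → no match
4 → match
5 → match
6 → match
7 → match
8 → match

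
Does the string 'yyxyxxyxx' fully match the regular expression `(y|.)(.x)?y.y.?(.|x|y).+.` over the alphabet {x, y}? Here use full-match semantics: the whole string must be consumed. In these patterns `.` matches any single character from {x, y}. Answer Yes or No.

Yes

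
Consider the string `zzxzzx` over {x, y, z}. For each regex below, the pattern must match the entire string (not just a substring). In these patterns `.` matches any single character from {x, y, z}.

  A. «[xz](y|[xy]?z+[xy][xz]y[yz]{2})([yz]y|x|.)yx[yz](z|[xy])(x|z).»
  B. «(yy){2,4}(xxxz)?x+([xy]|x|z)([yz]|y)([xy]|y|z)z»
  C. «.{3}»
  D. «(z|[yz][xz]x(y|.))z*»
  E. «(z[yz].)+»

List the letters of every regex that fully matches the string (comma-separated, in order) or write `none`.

E

A → no match
B → no match — must start with `yy`
C → no match
D → no match
E → match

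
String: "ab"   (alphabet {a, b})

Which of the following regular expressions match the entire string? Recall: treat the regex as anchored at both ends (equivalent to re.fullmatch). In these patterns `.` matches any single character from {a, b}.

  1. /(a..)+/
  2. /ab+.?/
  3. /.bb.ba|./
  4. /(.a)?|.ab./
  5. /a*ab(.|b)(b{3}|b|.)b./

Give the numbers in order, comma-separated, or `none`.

1 → no match
2 → match
3 → no match
4 → no match
5 → no match

2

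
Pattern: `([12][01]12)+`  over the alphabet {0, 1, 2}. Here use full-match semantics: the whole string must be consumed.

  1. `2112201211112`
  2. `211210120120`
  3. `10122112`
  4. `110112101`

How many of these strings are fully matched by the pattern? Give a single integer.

1

1 → no match
2. `211210120120` → no match — must end with `12`
3. `10122112` → match
4. `110112101` → no match — must end with `12`
Total matched: 1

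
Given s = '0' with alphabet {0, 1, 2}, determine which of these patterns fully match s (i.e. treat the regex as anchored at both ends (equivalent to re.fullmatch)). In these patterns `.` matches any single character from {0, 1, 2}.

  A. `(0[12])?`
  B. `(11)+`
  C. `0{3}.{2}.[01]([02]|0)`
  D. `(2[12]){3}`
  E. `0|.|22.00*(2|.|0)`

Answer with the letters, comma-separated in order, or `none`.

E

A → no match
B → no match — must start with '11'
C → no match
D → no match — must start with '2'
E → match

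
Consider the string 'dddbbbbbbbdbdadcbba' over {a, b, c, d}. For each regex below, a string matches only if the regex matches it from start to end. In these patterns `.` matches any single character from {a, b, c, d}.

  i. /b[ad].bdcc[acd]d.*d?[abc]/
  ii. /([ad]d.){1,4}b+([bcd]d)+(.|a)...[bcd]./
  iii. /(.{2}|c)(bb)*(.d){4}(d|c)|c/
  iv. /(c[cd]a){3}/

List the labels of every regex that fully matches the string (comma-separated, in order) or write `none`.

i → no match — must start with 'b'
ii → match
iii → no match
iv → no match — must start with 'c'

ii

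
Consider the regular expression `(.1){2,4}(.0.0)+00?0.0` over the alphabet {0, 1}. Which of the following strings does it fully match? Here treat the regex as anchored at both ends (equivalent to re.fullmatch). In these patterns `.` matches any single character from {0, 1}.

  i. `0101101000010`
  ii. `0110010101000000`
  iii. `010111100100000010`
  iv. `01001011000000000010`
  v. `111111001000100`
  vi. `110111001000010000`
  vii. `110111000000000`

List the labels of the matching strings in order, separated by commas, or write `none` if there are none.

i → match
ii → no match
iii → no match
iv → no match
v → no match
vi → no match
vii → match

i, vii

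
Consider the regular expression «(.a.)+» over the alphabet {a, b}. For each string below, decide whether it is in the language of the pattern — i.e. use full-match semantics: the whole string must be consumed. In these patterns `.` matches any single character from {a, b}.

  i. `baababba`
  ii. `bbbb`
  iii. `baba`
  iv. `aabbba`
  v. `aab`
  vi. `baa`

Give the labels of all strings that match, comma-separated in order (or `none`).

i → no match
ii → no match
iii → no match
iv → no match
v → match
vi → match

v, vi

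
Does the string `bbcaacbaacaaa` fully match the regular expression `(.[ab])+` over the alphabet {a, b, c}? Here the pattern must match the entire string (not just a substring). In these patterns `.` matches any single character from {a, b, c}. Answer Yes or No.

No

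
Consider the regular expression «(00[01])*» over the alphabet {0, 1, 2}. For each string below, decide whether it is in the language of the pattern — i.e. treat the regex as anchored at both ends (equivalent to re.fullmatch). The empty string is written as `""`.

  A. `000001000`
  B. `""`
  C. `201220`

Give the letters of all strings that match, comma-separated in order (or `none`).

A, B

A → match
B → match
C → no match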